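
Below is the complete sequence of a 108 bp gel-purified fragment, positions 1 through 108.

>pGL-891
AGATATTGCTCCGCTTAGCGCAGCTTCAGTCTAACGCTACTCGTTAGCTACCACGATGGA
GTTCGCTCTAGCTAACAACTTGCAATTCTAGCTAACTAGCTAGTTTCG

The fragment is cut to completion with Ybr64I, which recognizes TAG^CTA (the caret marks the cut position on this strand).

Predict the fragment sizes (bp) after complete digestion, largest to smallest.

Ybr64I sites (TAGCTA) start at positions 45, 69, 89, 97.
Ybr64I cuts after base 3 of each site, so after positions 47, 71, 91, 99.
Linear molecule, 4 cuts → 5 fragments:
  1–47 → 47 bp
  48–71 → 24 bp
  72–91 → 20 bp
  92–99 → 8 bp
  100–108 → 9 bp
Sorted largest to smallest: 47, 24, 20, 9, 8 bp.

47, 24, 20, 9, 8 bp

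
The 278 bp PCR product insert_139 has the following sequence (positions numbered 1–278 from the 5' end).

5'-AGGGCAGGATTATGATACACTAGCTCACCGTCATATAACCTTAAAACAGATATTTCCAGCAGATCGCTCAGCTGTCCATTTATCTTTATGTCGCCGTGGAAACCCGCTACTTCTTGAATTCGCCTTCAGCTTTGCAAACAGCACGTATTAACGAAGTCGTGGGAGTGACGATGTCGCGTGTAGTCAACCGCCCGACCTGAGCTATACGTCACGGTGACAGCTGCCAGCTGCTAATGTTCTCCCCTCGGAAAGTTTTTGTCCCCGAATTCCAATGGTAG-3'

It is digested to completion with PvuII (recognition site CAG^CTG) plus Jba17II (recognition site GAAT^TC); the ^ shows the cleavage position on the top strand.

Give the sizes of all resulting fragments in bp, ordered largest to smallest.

PvuII sites (CAGCTG) start at positions 69, 218, 225.
PvuII cuts after base 3 of each site, so after positions 71, 220, 227.
Jba17II sites (GAATTC) start at positions 116, 264.
Jba17II cuts after base 4 of each site, so after positions 119, 267.
Combined cut positions: 71, 119, 220, 227, 267.
Linear molecule, 5 cuts → 6 fragments:
  1–71 → 71 bp
  72–119 → 48 bp
  120–220 → 101 bp
  221–227 → 7 bp
  228–267 → 40 bp
  268–278 → 11 bp
Sorted largest to smallest: 101, 71, 48, 40, 11, 7 bp.

101, 71, 48, 40, 11, 7 bp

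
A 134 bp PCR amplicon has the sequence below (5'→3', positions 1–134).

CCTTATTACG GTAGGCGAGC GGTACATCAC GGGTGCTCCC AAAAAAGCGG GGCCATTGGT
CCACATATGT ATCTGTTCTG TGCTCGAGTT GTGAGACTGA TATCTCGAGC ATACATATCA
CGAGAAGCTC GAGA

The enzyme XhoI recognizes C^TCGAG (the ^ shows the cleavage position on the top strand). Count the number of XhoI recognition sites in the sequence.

3

CTCGAG occurs starting at positions 83, 104, 128.
XhoI cuts at 3 sites.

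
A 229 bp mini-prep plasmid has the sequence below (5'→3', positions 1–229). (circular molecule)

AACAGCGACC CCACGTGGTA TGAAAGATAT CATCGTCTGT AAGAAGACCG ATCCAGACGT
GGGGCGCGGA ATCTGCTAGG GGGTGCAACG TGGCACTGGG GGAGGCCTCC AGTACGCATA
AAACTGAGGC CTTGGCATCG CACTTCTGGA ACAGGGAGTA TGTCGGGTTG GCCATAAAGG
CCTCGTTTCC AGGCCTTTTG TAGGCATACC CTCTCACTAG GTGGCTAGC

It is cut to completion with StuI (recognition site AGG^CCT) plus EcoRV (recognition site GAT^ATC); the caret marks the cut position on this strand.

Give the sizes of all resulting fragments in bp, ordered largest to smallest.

77, 64, 51, 24, 13 bp

StuI sites (AGGCCT) start at positions 103, 127, 178, 191.
StuI cuts after base 3 of each site, so after positions 105, 129, 180, 193.
The EcoRV site (GATATC) starts at position 26.
EcoRV cuts after base 3 of each site, so after position 28.
Combined cut positions: 28, 105, 129, 180, 193.
Circular molecule, 5 cuts → 5 fragments:
  29–105 → 77 bp
  106–129 → 24 bp
  130–180 → 51 bp
  181–193 → 13 bp
  194–229 then 1–28 → 36 + 28 = 64 bp
Sorted largest to smallest: 77, 64, 51, 24, 13 bp.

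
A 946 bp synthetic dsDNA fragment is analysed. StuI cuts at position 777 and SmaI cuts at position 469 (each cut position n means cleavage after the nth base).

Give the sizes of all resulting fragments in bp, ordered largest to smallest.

469, 308, 169 bp

Combined cut positions (sorted): 469, 777.
Linear molecule, 2 cuts → 3 fragments:
  469 − 0 = 469 bp
  777 − 469 = 308 bp
  946 − 777 = 169 bp
Sorted largest to smallest: 469, 308, 169 bp.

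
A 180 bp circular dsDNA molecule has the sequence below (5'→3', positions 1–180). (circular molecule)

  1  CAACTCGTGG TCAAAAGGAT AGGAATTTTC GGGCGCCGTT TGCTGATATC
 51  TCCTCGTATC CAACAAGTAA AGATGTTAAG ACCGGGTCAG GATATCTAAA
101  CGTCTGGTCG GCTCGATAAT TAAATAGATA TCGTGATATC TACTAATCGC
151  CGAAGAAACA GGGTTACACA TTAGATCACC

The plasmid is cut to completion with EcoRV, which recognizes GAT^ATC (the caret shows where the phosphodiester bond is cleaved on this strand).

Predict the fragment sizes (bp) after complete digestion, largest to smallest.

90, 46, 36, 8 bp

EcoRV sites (GATATC) start at positions 45, 91, 127, 135.
EcoRV cuts after base 3 of each site, so after positions 47, 93, 129, 137.
Circular molecule, 4 cuts → 4 fragments:
  48–93 → 46 bp
  94–129 → 36 bp
  130–137 → 8 bp
  138–180 then 1–47 → 43 + 47 = 90 bp
Sorted largest to smallest: 90, 46, 36, 8 bp.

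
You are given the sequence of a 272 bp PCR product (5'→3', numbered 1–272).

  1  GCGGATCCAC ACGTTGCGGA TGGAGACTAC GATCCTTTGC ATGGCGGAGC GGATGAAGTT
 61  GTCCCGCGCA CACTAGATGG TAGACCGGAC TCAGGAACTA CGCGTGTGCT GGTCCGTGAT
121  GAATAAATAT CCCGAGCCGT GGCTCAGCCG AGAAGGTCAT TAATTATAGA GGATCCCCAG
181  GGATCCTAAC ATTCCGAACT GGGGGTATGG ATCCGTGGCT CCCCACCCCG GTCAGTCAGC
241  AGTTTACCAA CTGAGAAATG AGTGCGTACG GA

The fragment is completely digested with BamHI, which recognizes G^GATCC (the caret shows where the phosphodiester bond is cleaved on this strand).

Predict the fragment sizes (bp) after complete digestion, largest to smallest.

BamHI sites (GGATCC) start at positions 3, 171, 181, 209.
BamHI cuts after the first base of each site, so after positions 3, 171, 181, 209.
Linear molecule, 4 cuts → 5 fragments:
  1–3 → 3 bp
  4–171 → 168 bp
  172–181 → 10 bp
  182–209 → 28 bp
  210–272 → 63 bp
Sorted largest to smallest: 168, 63, 28, 10, 3 bp.

168, 63, 28, 10, 3 bp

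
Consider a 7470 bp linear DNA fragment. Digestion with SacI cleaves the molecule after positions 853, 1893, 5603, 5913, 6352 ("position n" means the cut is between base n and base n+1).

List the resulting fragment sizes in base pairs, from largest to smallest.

Linear molecule, 5 cuts → 6 fragments:
  853 − 0 = 853 bp
  1893 − 853 = 1040 bp
  5603 − 1893 = 3710 bp
  5913 − 5603 = 310 bp
  6352 − 5913 = 439 bp
  7470 − 6352 = 1118 bp
Sorted largest to smallest: 3710, 1118, 1040, 853, 439, 310 bp.

3710, 1118, 1040, 853, 439, 310 bp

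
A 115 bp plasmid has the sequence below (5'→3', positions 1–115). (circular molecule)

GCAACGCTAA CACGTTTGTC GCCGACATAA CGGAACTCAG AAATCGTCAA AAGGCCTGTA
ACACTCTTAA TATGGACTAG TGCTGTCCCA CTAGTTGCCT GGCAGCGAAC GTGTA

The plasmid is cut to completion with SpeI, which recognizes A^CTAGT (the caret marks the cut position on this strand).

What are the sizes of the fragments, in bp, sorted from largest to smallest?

101, 14 bp

SpeI sites (ACTAGT) start at positions 76, 90.
SpeI cuts after the first base of each site, so after positions 76, 90.
Circular molecule, 2 cuts → 2 fragments:
  77–90 → 14 bp
  91–115 then 1–76 → 25 + 76 = 101 bp
Sorted largest to smallest: 101, 14 bp.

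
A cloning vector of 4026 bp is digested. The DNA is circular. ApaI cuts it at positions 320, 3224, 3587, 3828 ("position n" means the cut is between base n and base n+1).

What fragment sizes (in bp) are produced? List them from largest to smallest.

2904, 518, 363, 241 bp

Circular molecule, 4 cuts → 4 fragments:
  3224 − 320 = 2904 bp
  3587 − 3224 = 363 bp
  3828 − 3587 = 241 bp
  wrap: 4026 − 3828 + 320 = 518 bp
Sorted largest to smallest: 2904, 518, 363, 241 bp.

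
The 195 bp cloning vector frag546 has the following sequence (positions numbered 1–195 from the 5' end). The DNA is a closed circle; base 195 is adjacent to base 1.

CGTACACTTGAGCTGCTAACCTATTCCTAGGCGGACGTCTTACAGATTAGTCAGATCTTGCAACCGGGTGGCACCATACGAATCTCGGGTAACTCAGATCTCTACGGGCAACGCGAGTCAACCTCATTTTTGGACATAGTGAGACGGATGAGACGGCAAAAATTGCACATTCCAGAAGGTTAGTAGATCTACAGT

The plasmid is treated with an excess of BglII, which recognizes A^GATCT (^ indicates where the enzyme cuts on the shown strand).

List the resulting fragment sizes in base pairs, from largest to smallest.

BglII sites (AGATCT) start at positions 53, 96, 185.
BglII cuts after the first base of each site, so after positions 53, 96, 185.
Circular molecule, 3 cuts → 3 fragments:
  54–96 → 43 bp
  97–185 → 89 bp
  186–195 then 1–53 → 10 + 53 = 63 bp
Sorted largest to smallest: 89, 63, 43 bp.

89, 63, 43 bp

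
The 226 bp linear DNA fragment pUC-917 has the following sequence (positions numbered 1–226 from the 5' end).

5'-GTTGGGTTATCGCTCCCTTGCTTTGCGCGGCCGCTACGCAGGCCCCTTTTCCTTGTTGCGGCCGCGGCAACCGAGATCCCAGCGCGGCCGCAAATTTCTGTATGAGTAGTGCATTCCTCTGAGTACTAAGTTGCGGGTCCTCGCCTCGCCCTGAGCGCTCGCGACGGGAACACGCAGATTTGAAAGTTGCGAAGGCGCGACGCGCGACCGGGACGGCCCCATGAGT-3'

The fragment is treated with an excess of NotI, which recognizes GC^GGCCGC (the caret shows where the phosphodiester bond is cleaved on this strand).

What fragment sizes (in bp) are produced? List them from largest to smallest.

141, 31, 28, 26 bp

NotI sites (GCGGCCGC) start at positions 27, 58, 84.
NotI cuts after base 2 of each site, so after positions 28, 59, 85.
Linear molecule, 3 cuts → 4 fragments:
  1–28 → 28 bp
  29–59 → 31 bp
  60–85 → 26 bp
  86–226 → 141 bp
Sorted largest to smallest: 141, 31, 28, 26 bp.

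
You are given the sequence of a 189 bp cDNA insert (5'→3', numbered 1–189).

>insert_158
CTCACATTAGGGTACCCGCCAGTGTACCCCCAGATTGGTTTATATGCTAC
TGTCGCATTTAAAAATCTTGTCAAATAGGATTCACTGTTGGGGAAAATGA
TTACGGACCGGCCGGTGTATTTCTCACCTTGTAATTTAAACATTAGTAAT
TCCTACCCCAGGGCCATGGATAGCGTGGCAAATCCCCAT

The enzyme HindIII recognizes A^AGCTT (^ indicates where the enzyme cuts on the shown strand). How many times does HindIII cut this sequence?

0

No occurrence of AAGCTT is present in the sequence.
HindIII does not cut: 0 sites.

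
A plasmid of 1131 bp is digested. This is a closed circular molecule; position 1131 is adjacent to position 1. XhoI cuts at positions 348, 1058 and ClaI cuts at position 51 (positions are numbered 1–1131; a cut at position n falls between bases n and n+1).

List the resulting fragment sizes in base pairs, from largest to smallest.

Combined cut positions (sorted): 51, 348, 1058.
Circular molecule, 3 cuts → 3 fragments:
  348 − 51 = 297 bp
  1058 − 348 = 710 bp
  wrap: 1131 − 1058 + 51 = 124 bp
Sorted largest to smallest: 710, 297, 124 bp.

710, 297, 124 bp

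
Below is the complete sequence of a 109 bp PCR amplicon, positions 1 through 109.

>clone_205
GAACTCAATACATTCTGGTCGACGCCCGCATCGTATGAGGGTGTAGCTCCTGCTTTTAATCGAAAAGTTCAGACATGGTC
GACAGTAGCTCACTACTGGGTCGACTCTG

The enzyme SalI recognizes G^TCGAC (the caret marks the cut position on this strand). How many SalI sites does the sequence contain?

GTCGAC occurs starting at positions 18, 78, 100.
SalI cuts at 3 sites.

3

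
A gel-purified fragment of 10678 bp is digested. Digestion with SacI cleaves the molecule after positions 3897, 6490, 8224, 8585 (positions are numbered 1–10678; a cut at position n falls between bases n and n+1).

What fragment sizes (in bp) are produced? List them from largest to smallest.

Linear molecule, 4 cuts → 5 fragments:
  3897 − 0 = 3897 bp
  6490 − 3897 = 2593 bp
  8224 − 6490 = 1734 bp
  8585 − 8224 = 361 bp
  10678 − 8585 = 2093 bp
Sorted largest to smallest: 3897, 2593, 2093, 1734, 361 bp.

3897, 2593, 2093, 1734, 361 bp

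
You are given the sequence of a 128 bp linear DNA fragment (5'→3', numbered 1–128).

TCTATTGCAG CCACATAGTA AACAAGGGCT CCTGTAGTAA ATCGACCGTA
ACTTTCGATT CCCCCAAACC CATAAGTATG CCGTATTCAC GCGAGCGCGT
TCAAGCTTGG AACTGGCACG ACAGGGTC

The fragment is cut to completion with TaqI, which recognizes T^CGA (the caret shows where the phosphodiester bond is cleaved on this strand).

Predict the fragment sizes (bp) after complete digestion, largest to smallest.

73, 42, 13 bp

TaqI sites (TCGA) start at positions 42, 55.
TaqI cuts after the first base of each site, so after positions 42, 55.
Linear molecule, 2 cuts → 3 fragments:
  1–42 → 42 bp
  43–55 → 13 bp
  56–128 → 73 bp
Sorted largest to smallest: 73, 42, 13 bp.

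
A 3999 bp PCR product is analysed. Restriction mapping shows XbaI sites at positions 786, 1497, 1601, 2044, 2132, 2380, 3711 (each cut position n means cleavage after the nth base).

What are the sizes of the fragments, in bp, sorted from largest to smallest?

Linear molecule, 7 cuts → 8 fragments:
  786 − 0 = 786 bp
  1497 − 786 = 711 bp
  1601 − 1497 = 104 bp
  2044 − 1601 = 443 bp
  2132 − 2044 = 88 bp
  2380 − 2132 = 248 bp
  3711 − 2380 = 1331 bp
  3999 − 3711 = 288 bp
Sorted largest to smallest: 1331, 786, 711, 443, 288, 248, 104, 88 bp.

1331, 786, 711, 443, 288, 248, 104, 88 bp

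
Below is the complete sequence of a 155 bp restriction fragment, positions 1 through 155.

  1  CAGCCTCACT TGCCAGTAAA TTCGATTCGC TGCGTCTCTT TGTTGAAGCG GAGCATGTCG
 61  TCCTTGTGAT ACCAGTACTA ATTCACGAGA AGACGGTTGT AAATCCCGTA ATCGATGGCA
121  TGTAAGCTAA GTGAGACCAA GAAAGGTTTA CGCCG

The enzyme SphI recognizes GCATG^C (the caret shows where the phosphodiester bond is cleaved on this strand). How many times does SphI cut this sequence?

0

No occurrence of GCATGC is present in the sequence.
SphI does not cut: 0 sites.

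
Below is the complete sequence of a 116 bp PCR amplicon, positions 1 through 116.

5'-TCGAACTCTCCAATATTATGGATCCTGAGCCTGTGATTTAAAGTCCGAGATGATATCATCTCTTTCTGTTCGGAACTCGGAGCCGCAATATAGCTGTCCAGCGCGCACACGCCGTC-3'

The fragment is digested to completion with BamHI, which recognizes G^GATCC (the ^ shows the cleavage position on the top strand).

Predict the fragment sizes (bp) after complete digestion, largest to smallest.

The BamHI site (GGATCC) starts at position 20.
BamHI cuts after the first base of each site, so after position 20.
Linear molecule, 1 cut → 2 fragments:
  1–20 → 20 bp
  21–116 → 96 bp
Sorted largest to smallest: 96, 20 bp.

96, 20 bp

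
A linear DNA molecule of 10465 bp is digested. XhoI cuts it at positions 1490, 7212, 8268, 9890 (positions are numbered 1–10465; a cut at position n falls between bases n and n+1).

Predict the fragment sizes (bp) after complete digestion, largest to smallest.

5722, 1622, 1490, 1056, 575 bp

Linear molecule, 4 cuts → 5 fragments:
  1490 − 0 = 1490 bp
  7212 − 1490 = 5722 bp
  8268 − 7212 = 1056 bp
  9890 − 8268 = 1622 bp
  10465 − 9890 = 575 bp
Sorted largest to smallest: 5722, 1622, 1490, 1056, 575 bp.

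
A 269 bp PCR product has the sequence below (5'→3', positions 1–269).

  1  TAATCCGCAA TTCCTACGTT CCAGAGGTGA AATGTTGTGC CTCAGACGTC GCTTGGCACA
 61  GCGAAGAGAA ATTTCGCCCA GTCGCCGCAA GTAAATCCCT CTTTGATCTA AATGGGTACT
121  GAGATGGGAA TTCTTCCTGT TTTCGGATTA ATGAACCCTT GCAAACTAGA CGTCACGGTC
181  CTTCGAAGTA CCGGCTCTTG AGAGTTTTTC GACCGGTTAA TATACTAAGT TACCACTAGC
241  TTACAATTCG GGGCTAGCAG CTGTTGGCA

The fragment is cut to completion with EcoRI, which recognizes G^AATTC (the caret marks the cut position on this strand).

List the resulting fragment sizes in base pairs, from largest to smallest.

The EcoRI site (GAATTC) starts at position 128.
EcoRI cuts after the first base of each site, so after position 128.
Linear molecule, 1 cut → 2 fragments:
  1–128 → 128 bp
  129–269 → 141 bp
Sorted largest to smallest: 141, 128 bp.

141, 128 bp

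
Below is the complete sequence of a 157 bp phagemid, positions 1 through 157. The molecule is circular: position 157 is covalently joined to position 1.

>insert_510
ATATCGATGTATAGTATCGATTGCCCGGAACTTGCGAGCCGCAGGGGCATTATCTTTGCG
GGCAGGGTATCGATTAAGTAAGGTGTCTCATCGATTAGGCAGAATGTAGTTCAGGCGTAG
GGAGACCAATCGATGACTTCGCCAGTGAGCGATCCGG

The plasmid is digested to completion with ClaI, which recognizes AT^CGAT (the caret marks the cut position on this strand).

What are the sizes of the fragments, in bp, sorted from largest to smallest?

53, 39, 31, 21, 13 bp

ClaI sites (ATCGAT) start at positions 3, 16, 69, 90, 129.
ClaI cuts after base 2 of each site, so after positions 4, 17, 70, 91, 130.
Circular molecule, 5 cuts → 5 fragments:
  5–17 → 13 bp
  18–70 → 53 bp
  71–91 → 21 bp
  92–130 → 39 bp
  131–157 then 1–4 → 27 + 4 = 31 bp
Sorted largest to smallest: 53, 39, 31, 21, 13 bp.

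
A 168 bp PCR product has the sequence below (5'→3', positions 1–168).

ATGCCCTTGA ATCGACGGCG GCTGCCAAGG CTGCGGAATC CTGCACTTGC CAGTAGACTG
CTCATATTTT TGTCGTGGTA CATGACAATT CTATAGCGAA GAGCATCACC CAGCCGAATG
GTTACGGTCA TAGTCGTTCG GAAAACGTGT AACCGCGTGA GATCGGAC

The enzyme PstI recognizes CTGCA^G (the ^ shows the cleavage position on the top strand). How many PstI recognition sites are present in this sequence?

0

No occurrence of CTGCAG is present in the sequence.
PstI does not cut: 0 sites.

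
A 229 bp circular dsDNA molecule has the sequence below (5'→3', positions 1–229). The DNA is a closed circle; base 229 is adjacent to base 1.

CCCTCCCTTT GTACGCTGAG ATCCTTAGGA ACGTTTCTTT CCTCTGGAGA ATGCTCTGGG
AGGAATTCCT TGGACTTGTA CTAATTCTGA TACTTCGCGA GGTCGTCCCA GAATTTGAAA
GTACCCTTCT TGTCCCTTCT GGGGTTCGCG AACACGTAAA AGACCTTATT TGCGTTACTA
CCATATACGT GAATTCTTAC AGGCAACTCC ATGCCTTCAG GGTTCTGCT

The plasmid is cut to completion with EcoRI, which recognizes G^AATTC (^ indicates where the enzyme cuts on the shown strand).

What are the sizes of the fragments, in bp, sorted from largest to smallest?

128, 101 bp

EcoRI sites (GAATTC) start at positions 63, 191.
EcoRI cuts after the first base of each site, so after positions 63, 191.
Circular molecule, 2 cuts → 2 fragments:
  64–191 → 128 bp
  192–229 then 1–63 → 38 + 63 = 101 bp
Sorted largest to smallest: 128, 101 bp.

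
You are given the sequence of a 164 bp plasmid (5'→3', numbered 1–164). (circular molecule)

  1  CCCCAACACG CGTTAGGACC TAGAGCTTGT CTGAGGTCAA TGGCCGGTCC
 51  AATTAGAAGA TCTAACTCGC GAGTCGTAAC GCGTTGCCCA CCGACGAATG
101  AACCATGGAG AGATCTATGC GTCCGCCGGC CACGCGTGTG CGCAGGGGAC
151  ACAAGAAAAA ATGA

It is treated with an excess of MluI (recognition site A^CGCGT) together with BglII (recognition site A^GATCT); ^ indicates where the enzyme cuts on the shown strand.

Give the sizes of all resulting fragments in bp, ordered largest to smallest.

50, 40, 32, 21, 21 bp

MluI sites (ACGCGT) start at positions 8, 79, 132.
MluI cuts after the first base of each site, so after positions 8, 79, 132.
BglII sites (AGATCT) start at positions 58, 111.
BglII cuts after the first base of each site, so after positions 58, 111.
Combined cut positions: 8, 58, 79, 111, 132.
Circular molecule, 5 cuts → 5 fragments:
  9–58 → 50 bp
  59–79 → 21 bp
  80–111 → 32 bp
  112–132 → 21 bp
  133–164 then 1–8 → 32 + 8 = 40 bp
Sorted largest to smallest: 50, 40, 32, 21, 21 bp.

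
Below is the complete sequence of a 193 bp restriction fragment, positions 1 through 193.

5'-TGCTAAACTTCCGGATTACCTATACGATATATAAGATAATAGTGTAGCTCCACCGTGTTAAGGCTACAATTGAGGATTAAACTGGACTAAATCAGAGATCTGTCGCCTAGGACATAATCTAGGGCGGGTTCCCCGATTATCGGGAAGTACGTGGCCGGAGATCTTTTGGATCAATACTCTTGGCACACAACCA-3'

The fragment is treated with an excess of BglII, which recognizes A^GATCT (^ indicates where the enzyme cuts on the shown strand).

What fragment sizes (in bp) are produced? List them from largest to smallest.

BglII sites (AGATCT) start at positions 96, 159.
BglII cuts after the first base of each site, so after positions 96, 159.
Linear molecule, 2 cuts → 3 fragments:
  1–96 → 96 bp
  97–159 → 63 bp
  160–193 → 34 bp
Sorted largest to smallest: 96, 63, 34 bp.

96, 63, 34 bp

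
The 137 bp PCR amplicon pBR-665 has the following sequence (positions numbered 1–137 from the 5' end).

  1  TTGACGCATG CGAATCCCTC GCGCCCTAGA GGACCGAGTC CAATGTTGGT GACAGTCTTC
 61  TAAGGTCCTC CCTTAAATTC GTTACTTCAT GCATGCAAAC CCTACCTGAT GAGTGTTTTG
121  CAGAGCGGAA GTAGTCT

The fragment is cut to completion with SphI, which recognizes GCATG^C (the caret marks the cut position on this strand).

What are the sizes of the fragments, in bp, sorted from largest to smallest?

SphI sites (GCATGC) start at positions 6, 91.
SphI cuts after base 5 of each site (before the last base), so after positions 10, 95.
Linear molecule, 2 cuts → 3 fragments:
  1–10 → 10 bp
  11–95 → 85 bp
  96–137 → 42 bp
Sorted largest to smallest: 85, 42, 10 bp.

85, 42, 10 bp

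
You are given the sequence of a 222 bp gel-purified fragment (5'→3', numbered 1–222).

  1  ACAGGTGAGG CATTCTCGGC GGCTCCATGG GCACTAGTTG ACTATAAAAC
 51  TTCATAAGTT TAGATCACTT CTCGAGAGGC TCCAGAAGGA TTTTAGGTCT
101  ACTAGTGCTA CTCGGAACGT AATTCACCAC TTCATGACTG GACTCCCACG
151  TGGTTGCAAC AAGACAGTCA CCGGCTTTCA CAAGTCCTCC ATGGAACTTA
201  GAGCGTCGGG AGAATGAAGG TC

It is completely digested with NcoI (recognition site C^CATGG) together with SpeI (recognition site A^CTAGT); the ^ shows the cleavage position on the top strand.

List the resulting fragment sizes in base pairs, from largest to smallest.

NcoI sites (CCATGG) start at positions 25, 189.
NcoI cuts after the first base of each site, so after positions 25, 189.
SpeI sites (ACTAGT) start at positions 33, 101.
SpeI cuts after the first base of each site, so after positions 33, 101.
Combined cut positions: 25, 33, 101, 189.
Linear molecule, 4 cuts → 5 fragments:
  1–25 → 25 bp
  26–33 → 8 bp
  34–101 → 68 bp
  102–189 → 88 bp
  190–222 → 33 bp
Sorted largest to smallest: 88, 68, 33, 25, 8 bp.

88, 68, 33, 25, 8 bp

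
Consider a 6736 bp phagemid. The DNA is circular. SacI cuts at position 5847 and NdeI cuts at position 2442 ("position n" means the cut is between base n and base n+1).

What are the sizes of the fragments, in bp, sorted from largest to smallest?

Combined cut positions (sorted): 2442, 5847.
Circular molecule, 2 cuts → 2 fragments:
  5847 − 2442 = 3405 bp
  wrap: 6736 − 5847 + 2442 = 3331 bp
Sorted largest to smallest: 3405, 3331 bp.

3405, 3331 bp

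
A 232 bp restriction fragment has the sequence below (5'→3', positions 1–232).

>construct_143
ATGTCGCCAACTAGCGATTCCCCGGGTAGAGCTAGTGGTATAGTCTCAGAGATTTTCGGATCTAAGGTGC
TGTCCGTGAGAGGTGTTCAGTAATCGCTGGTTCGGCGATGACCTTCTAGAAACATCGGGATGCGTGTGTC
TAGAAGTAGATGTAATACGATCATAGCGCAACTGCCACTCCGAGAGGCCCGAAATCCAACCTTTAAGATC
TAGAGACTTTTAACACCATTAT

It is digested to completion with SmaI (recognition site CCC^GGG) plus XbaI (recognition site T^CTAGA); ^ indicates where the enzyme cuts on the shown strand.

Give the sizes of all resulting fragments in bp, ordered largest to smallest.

92, 70, 24, 23, 23 bp

The SmaI site (CCCGGG) starts at position 21.
SmaI cuts after base 3 of each site, so after position 23.
XbaI sites (TCTAGA) start at positions 115, 139, 209.
XbaI cuts after the first base of each site, so after positions 115, 139, 209.
Combined cut positions: 23, 115, 139, 209.
Linear molecule, 4 cuts → 5 fragments:
  1–23 → 23 bp
  24–115 → 92 bp
  116–139 → 24 bp
  140–209 → 70 bp
  210–232 → 23 bp
Sorted largest to smallest: 92, 70, 24, 23, 23 bp.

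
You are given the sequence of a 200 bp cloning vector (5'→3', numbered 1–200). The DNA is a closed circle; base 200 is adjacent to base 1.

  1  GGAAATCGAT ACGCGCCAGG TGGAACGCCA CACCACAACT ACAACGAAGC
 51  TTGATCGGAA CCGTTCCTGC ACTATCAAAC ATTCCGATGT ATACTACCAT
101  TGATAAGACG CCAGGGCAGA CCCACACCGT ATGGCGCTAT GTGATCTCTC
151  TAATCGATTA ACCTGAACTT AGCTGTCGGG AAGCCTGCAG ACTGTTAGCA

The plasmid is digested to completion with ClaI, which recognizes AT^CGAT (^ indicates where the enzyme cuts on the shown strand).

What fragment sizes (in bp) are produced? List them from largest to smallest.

ClaI sites (ATCGAT) start at positions 5, 153.
ClaI cuts after base 2 of each site, so after positions 6, 154.
Circular molecule, 2 cuts → 2 fragments:
  7–154 → 148 bp
  155–200 then 1–6 → 46 + 6 = 52 bp
Sorted largest to smallest: 148, 52 bp.

148, 52 bp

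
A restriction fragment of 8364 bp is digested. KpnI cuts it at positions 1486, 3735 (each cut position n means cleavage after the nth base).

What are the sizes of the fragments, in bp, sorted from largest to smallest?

4629, 2249, 1486 bp

Linear molecule, 2 cuts → 3 fragments:
  1486 − 0 = 1486 bp
  3735 − 1486 = 2249 bp
  8364 − 3735 = 4629 bp
Sorted largest to smallest: 4629, 2249, 1486 bp.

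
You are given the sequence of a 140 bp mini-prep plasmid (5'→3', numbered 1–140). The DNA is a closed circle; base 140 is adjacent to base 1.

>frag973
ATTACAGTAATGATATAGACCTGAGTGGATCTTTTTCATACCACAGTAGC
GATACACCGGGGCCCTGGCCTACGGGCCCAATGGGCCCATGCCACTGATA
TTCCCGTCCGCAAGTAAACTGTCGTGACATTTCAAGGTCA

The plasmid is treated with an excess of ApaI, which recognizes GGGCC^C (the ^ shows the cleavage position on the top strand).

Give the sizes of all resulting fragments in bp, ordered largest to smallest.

ApaI sites (GGGCCC) start at positions 60, 74, 83.
ApaI cuts after base 5 of each site (before the last base), so after positions 64, 78, 87.
Circular molecule, 3 cuts → 3 fragments:
  65–78 → 14 bp
  79–87 → 9 bp
  88–140 then 1–64 → 53 + 64 = 117 bp
Sorted largest to smallest: 117, 14, 9 bp.

117, 14, 9 bp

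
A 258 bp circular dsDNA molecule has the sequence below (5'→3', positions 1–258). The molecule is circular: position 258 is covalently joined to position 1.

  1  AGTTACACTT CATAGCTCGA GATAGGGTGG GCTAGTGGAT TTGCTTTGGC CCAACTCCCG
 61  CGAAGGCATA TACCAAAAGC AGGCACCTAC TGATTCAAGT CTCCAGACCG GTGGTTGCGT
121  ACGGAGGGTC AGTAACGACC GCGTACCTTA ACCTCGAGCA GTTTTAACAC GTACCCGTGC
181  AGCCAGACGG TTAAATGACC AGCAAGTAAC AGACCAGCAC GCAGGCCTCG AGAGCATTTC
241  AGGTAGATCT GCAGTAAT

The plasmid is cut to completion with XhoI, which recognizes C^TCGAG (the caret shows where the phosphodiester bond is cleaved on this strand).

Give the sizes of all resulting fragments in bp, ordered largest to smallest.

137, 74, 47 bp

XhoI sites (CTCGAG) start at positions 16, 153, 227.
XhoI cuts after the first base of each site, so after positions 16, 153, 227.
Circular molecule, 3 cuts → 3 fragments:
  17–153 → 137 bp
  154–227 → 74 bp
  228–258 then 1–16 → 31 + 16 = 47 bp
Sorted largest to smallest: 137, 74, 47 bp.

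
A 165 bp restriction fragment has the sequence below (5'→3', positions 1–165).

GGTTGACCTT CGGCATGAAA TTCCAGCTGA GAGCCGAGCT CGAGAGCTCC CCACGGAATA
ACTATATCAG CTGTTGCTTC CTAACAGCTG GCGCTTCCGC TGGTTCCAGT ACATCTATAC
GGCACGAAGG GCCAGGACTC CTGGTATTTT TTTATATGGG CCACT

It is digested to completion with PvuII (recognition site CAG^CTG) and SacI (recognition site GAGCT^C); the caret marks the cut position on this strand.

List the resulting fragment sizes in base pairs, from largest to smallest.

78, 26, 22, 17, 14, 8 bp

PvuII sites (CAGCTG) start at positions 24, 68, 85.
PvuII cuts after base 3 of each site, so after positions 26, 70, 87.
SacI sites (GAGCTC) start at positions 36, 44.
SacI cuts after base 5 of each site (before the last base), so after positions 40, 48.
Combined cut positions: 26, 40, 48, 70, 87.
Linear molecule, 5 cuts → 6 fragments:
  1–26 → 26 bp
  27–40 → 14 bp
  41–48 → 8 bp
  49–70 → 22 bp
  71–87 → 17 bp
  88–165 → 78 bp
Sorted largest to smallest: 78, 26, 22, 17, 14, 8 bp.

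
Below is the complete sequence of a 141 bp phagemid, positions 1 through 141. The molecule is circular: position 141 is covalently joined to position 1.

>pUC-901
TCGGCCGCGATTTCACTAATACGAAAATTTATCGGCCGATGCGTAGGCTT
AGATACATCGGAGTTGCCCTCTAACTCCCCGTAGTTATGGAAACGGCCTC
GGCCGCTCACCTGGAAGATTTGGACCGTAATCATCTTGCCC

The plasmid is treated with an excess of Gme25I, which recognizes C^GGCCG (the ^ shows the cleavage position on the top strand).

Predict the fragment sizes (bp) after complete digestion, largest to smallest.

67, 43, 31 bp

Gme25I sites (CGGCCG) start at positions 2, 33, 100.
Gme25I cuts after the first base of each site, so after positions 2, 33, 100.
Circular molecule, 3 cuts → 3 fragments:
  3–33 → 31 bp
  34–100 → 67 bp
  101–141 then 1–2 → 41 + 2 = 43 bp
Sorted largest to smallest: 67, 43, 31 bp.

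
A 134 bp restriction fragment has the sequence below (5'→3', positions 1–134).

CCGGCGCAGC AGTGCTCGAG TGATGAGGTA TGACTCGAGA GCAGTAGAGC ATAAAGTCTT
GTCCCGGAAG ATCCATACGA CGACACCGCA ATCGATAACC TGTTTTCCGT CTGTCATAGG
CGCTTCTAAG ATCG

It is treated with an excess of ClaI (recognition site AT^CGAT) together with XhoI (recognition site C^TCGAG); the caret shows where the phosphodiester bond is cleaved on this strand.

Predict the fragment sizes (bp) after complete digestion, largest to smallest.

The ClaI site (ATCGAT) starts at position 91.
ClaI cuts after base 2 of each site, so after position 92.
XhoI sites (CTCGAG) start at positions 15, 34.
XhoI cuts after the first base of each site, so after positions 15, 34.
Combined cut positions: 15, 34, 92.
Linear molecule, 3 cuts → 4 fragments:
  1–15 → 15 bp
  16–34 → 19 bp
  35–92 → 58 bp
  93–134 → 42 bp
Sorted largest to smallest: 58, 42, 19, 15 bp.

58, 42, 19, 15 bp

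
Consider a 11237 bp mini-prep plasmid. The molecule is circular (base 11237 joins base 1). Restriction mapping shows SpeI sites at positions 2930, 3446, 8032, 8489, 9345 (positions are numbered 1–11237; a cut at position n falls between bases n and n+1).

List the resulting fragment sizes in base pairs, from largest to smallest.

4822, 4586, 856, 516, 457 bp

Circular molecule, 5 cuts → 5 fragments:
  3446 − 2930 = 516 bp
  8032 − 3446 = 4586 bp
  8489 − 8032 = 457 bp
  9345 − 8489 = 856 bp
  wrap: 11237 − 9345 + 2930 = 4822 bp
Sorted largest to smallest: 4822, 4586, 856, 516, 457 bp.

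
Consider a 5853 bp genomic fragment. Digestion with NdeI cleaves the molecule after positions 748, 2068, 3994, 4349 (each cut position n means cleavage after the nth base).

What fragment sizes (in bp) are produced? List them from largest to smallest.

Linear molecule, 4 cuts → 5 fragments:
  748 − 0 = 748 bp
  2068 − 748 = 1320 bp
  3994 − 2068 = 1926 bp
  4349 − 3994 = 355 bp
  5853 − 4349 = 1504 bp
Sorted largest to smallest: 1926, 1504, 1320, 748, 355 bp.

1926, 1504, 1320, 748, 355 bp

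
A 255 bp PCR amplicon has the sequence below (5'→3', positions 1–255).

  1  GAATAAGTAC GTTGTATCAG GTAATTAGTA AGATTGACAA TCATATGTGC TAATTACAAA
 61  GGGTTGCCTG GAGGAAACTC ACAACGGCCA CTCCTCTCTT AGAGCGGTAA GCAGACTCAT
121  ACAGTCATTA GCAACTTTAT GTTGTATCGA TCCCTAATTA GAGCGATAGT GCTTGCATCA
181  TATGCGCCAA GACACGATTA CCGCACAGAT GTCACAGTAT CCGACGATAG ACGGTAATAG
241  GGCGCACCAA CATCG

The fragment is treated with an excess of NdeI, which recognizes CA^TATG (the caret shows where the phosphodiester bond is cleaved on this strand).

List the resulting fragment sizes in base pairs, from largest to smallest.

NdeI sites (CATATG) start at positions 42, 179.
NdeI cuts after base 2 of each site, so after positions 43, 180.
Linear molecule, 2 cuts → 3 fragments:
  1–43 → 43 bp
  44–180 → 137 bp
  181–255 → 75 bp
Sorted largest to smallest: 137, 75, 43 bp.

137, 75, 43 bp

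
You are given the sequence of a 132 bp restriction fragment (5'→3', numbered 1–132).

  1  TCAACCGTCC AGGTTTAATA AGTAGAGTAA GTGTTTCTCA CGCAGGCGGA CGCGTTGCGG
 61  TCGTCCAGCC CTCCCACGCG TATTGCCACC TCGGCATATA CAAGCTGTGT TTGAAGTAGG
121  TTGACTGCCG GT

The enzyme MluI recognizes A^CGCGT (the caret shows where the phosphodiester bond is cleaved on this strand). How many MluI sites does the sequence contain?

ACGCGT occurs starting at positions 50, 76.
MluI cuts at 2 sites.

2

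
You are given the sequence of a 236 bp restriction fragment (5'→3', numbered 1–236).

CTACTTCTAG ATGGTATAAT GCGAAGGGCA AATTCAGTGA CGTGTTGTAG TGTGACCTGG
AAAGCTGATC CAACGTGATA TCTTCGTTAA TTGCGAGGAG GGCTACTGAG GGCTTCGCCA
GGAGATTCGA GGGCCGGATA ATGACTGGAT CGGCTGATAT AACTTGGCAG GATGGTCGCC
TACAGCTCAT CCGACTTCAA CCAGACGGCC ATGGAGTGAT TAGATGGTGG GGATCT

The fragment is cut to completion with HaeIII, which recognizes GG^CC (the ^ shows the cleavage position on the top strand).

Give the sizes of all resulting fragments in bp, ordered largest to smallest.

HaeIII sites (GGCC) start at positions 132, 207.
HaeIII cuts after base 2 of each site, so after positions 133, 208.
Linear molecule, 2 cuts → 3 fragments:
  1–133 → 133 bp
  134–208 → 75 bp
  209–236 → 28 bp
Sorted largest to smallest: 133, 75, 28 bp.

133, 75, 28 bp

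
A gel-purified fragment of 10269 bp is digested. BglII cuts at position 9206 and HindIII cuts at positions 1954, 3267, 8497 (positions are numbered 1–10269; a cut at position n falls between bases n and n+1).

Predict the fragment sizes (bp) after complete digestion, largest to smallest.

5230, 1954, 1313, 1063, 709 bp

Combined cut positions (sorted): 1954, 3267, 8497, 9206.
Linear molecule, 4 cuts → 5 fragments:
  1954 − 0 = 1954 bp
  3267 − 1954 = 1313 bp
  8497 − 3267 = 5230 bp
  9206 − 8497 = 709 bp
  10269 − 9206 = 1063 bp
Sorted largest to smallest: 5230, 1954, 1313, 1063, 709 bp.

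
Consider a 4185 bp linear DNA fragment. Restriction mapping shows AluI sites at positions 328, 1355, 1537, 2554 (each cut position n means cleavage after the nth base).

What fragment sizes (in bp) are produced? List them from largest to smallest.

1631, 1027, 1017, 328, 182 bp

Linear molecule, 4 cuts → 5 fragments:
  328 − 0 = 328 bp
  1355 − 328 = 1027 bp
  1537 − 1355 = 182 bp
  2554 − 1537 = 1017 bp
  4185 − 2554 = 1631 bp
Sorted largest to smallest: 1631, 1027, 1017, 328, 182 bp.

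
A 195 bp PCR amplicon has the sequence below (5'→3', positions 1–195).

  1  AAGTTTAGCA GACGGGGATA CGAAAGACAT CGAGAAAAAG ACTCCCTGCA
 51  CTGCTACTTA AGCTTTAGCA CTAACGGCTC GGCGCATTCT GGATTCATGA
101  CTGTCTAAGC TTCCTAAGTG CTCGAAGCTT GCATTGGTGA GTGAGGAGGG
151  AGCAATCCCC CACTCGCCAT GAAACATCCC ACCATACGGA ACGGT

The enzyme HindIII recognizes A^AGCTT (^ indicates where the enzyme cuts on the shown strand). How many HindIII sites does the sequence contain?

AAGCTT occurs starting at positions 60, 107, 125.
HindIII cuts at 3 sites.

3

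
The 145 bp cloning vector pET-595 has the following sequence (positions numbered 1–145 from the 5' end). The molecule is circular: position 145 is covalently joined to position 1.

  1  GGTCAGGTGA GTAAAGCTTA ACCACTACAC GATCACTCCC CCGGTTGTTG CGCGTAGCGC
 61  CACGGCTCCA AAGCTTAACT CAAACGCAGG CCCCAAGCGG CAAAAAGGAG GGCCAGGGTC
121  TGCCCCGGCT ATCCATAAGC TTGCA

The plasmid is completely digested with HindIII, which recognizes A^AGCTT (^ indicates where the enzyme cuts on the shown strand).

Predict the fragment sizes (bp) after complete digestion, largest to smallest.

HindIII sites (AAGCTT) start at positions 14, 71, 137.
HindIII cuts after the first base of each site, so after positions 14, 71, 137.
Circular molecule, 3 cuts → 3 fragments:
  15–71 → 57 bp
  72–137 → 66 bp
  138–145 then 1–14 → 8 + 14 = 22 bp
Sorted largest to smallest: 66, 57, 22 bp.

66, 57, 22 bp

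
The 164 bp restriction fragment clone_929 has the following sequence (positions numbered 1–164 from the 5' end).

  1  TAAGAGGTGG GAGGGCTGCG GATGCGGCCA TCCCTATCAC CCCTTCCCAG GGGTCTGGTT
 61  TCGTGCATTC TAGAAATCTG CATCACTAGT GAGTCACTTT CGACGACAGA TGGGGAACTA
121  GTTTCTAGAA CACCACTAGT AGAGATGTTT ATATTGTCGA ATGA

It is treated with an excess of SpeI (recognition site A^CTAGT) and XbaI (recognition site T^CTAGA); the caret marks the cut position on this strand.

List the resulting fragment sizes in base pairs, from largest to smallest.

69, 32, 29, 16, 11, 7 bp

SpeI sites (ACTAGT) start at positions 85, 117, 135.
SpeI cuts after the first base of each site, so after positions 85, 117, 135.
XbaI sites (TCTAGA) start at positions 69, 124.
XbaI cuts after the first base of each site, so after positions 69, 124.
Combined cut positions: 69, 85, 117, 124, 135.
Linear molecule, 5 cuts → 6 fragments:
  1–69 → 69 bp
  70–85 → 16 bp
  86–117 → 32 bp
  118–124 → 7 bp
  125–135 → 11 bp
  136–164 → 29 bp
Sorted largest to smallest: 69, 32, 29, 16, 11, 7 bp.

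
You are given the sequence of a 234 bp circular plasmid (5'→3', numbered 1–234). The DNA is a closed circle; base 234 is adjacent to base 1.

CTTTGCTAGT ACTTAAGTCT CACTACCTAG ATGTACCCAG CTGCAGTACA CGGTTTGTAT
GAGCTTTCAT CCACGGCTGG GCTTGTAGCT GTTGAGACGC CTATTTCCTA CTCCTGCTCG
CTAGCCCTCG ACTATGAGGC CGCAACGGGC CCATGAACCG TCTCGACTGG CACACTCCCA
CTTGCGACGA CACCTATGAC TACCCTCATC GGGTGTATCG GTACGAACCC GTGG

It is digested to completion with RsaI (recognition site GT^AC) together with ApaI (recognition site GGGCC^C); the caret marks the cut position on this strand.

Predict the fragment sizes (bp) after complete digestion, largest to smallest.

RsaI sites (GTAC) start at positions 9, 33, 46, 221.
RsaI cuts after base 2 of each site, so after positions 10, 34, 47, 222.
The ApaI site (GGGCCC) starts at position 147.
ApaI cuts after base 5 of each site (before the last base), so after position 151.
Combined cut positions: 10, 34, 47, 151, 222.
Circular molecule, 5 cuts → 5 fragments:
  11–34 → 24 bp
  35–47 → 13 bp
  48–151 → 104 bp
  152–222 → 71 bp
  223–234 then 1–10 → 12 + 10 = 22 bp
Sorted largest to smallest: 104, 71, 24, 22, 13 bp.

104, 71, 24, 22, 13 bp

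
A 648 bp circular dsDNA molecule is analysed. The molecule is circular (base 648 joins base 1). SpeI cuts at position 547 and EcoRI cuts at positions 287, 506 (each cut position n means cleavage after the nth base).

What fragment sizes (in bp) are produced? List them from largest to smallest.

Combined cut positions (sorted): 287, 506, 547.
Circular molecule, 3 cuts → 3 fragments:
  506 − 287 = 219 bp
  547 − 506 = 41 bp
  wrap: 648 − 547 + 287 = 388 bp
Sorted largest to smallest: 388, 219, 41 bp.

388, 219, 41 bp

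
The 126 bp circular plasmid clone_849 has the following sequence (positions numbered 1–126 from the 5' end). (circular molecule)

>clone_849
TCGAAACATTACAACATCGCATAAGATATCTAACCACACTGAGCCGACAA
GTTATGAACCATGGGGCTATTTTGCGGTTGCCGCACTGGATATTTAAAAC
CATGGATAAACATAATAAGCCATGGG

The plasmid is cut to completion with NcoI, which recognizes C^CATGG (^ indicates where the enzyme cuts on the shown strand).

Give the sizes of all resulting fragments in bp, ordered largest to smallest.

65, 41, 20 bp

NcoI sites (CCATGG) start at positions 59, 100, 120.
NcoI cuts after the first base of each site, so after positions 59, 100, 120.
Circular molecule, 3 cuts → 3 fragments:
  60–100 → 41 bp
  101–120 → 20 bp
  121–126 then 1–59 → 6 + 59 = 65 bp
Sorted largest to smallest: 65, 41, 20 bp.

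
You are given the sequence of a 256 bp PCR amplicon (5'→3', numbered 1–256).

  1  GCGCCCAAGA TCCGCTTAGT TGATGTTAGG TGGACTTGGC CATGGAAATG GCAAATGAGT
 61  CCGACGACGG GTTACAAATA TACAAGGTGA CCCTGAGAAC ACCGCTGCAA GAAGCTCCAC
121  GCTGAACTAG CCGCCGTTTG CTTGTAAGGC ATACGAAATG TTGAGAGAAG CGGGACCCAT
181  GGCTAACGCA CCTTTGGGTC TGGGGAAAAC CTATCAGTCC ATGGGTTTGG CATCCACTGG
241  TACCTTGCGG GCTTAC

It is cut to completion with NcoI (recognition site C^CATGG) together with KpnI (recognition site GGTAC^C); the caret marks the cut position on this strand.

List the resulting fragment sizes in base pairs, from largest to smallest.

NcoI sites (CCATGG) start at positions 40, 177, 219.
NcoI cuts after the first base of each site, so after positions 40, 177, 219.
The KpnI site (GGTACC) starts at position 239.
KpnI cuts after base 5 of each site (before the last base), so after position 243.
Combined cut positions: 40, 177, 219, 243.
Linear molecule, 4 cuts → 5 fragments:
  1–40 → 40 bp
  41–177 → 137 bp
  178–219 → 42 bp
  220–243 → 24 bp
  244–256 → 13 bp
Sorted largest to smallest: 137, 42, 40, 24, 13 bp.

137, 42, 40, 24, 13 bp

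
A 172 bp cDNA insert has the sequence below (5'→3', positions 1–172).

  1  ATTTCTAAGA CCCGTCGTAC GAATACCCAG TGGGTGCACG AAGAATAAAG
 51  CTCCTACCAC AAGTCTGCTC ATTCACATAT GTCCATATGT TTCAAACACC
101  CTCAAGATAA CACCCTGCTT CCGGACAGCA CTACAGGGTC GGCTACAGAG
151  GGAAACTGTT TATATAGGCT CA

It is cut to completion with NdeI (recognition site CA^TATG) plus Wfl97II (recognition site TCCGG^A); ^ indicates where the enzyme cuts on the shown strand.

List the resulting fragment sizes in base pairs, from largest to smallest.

NdeI sites (CATATG) start at positions 76, 84.
NdeI cuts after base 2 of each site, so after positions 77, 85.
The Wfl97II site (TCCGGA) starts at position 120.
Wfl97II cuts after base 5 of each site (before the last base), so after position 124.
Combined cut positions: 77, 85, 124.
Linear molecule, 3 cuts → 4 fragments:
  1–77 → 77 bp
  78–85 → 8 bp
  86–124 → 39 bp
  125–172 → 48 bp
Sorted largest to smallest: 77, 48, 39, 8 bp.

77, 48, 39, 8 bp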